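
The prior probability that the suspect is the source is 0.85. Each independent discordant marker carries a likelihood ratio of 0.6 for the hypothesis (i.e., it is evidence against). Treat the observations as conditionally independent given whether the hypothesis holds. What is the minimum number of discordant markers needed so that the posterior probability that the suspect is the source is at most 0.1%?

Prior odds: 0.85 ÷ 0.15 = 17/3.
Likelihood ratio per discordant marker = 0.6.
Target odds: 0.001 ÷ 0.999 = 1/999.
Need (17/3) × 0.6ⁿ ≤ 1/999, i.e. 0.6ⁿ ≤ 1/5661.
0.6¹⁶ ≈0.000282111 is still above 1/5661 but 0.6¹⁷ ≈0.000169267 is at or below it, so n = 17.

17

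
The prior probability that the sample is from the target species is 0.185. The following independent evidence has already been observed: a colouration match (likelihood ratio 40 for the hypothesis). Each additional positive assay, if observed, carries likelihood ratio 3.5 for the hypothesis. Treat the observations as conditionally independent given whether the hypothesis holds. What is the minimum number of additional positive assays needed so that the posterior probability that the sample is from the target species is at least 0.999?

Prior odds = 0.185/0.815 = 37/163.
Bayes factor of the evidence already in hand = 40.
Odds after that evidence = (37/163) × 40 = 1480/163.
Target odds = 0.999/0.001 = 999.
Need 3.5ⁿ ≥ 999 ÷ (1480/163) = 110.025.
3.5³ = 42.875 falls short of 110.025 but 3.5⁴ = 150.0625 reaches it, so n = 4.

4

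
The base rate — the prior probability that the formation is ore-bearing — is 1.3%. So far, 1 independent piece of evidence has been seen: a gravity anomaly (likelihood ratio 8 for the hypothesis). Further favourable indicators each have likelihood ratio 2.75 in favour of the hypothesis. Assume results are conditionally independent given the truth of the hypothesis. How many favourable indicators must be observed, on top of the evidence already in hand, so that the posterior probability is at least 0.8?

Prior odds = 0.013/0.987 = 13/987.
Bayes factor of the evidence already in hand = 8.
Odds after that evidence = (13/987) × 8 = 104/987.
Target odds = 0.8/0.2 = 4.
Need 2.75ⁿ ≥ 4 ÷ (104/987) = 987/26.
2.75³ = 20.796875 falls short of 987/26 but 2.75⁴ = 57.19140625 reaches it, so n = 4.

4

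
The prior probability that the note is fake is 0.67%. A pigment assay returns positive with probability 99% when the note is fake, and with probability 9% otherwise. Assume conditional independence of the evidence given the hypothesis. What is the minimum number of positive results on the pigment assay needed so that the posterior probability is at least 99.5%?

5

Prior odds: 0.0067 ÷ 0.9933 = 67/9933.
Likelihood ratio of a positive result = 0.99/0.09 = 11.
Target posterior odds = 0.995/0.005 = 199.
Need (67/9933) × 11ⁿ ≥ 199, i.e. 11ⁿ ≥ 1976667/67.
11⁴ = 14641 falls short of 1976667/67 but 11⁵ = 161051 reaches it, so n = 5.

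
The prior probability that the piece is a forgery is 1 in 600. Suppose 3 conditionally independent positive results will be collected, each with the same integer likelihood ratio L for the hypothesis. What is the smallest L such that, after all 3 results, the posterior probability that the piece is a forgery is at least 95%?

23

Prior odds = (1/600)/(599/600) = 1/599.
Target odds = 0.95/0.05 = 19.
Need L³ ≥ 19 ÷ (1/599) = 11381.
22³ = 10648 < 11381 ≤ 12167 = 23³, so L = 23.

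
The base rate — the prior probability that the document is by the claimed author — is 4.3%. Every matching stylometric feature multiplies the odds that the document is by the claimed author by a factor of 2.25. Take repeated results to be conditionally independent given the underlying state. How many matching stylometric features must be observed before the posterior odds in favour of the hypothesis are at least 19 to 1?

Prior odds = 0.043/0.957 = 43/957.
Likelihood ratio per matching stylometric feature = 2.25.
Target odds = 19.
Require 2.25ⁿ ≥ 19 ÷ (43/957) = 18183/43.
2.25⁷ = 4782969/16384 falls short of 18183/43 but 2.25⁸ = 43046721/65536 reaches it, so n = 8.

8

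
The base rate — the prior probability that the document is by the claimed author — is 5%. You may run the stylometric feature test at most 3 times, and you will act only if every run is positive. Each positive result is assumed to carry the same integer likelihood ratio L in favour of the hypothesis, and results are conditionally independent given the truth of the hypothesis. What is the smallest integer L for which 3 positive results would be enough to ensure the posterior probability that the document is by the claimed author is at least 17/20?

5

Prior odds = 0.05/0.95 = 1/19.
Target odds = 0.85/0.15 = 17/3.
Need L³ ≥ 17/3 ÷ (1/19) = 323/3.
4³ = 64 < 323/3 ≤ 125 = 5³, so L = 5.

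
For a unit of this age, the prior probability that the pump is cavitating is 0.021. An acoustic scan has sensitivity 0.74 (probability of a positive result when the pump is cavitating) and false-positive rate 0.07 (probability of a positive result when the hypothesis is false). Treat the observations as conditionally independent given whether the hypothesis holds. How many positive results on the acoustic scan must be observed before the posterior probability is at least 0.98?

Prior odds = 0.021/0.979 = 21/979.
Likelihood ratio of a positive result = 0.74/0.07 = 74/7.
Target odds: 0.98 ÷ 0.02 = 49.
Need (21/979) × (74/7)ⁿ ≥ 49, i.e. (74/7)ⁿ ≥ 6853/3.
(74/7)³ = 405224/343 falls short of 6853/3 but (74/7)⁴ = 29986576/2401 reaches it, so n = 4.

4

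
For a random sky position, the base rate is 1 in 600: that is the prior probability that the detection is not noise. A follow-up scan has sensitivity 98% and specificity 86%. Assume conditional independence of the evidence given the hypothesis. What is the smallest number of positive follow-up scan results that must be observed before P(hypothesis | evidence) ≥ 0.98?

6

Prior odds = (1/600)/(599/600) = 1/599.
False-positive rate = 1 − 0.86 = 0.14; likelihood ratio of a positive = 0.98/0.14 = 7.
Target odds: 0.98 ÷ 0.02 = 49.
Need (1/599) × 7ⁿ ≥ 49, i.e. 7ⁿ ≥ 29351.
7⁵ = 16807 falls short of 29351 but 7⁶ = 117649 reaches it, so n = 6.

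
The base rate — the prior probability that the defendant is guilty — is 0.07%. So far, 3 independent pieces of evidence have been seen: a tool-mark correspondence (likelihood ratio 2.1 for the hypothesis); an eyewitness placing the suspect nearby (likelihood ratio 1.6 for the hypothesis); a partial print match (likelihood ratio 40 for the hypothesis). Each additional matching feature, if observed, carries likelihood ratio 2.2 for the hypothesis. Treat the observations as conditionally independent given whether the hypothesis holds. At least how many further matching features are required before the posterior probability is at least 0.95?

7

Prior odds = 0.0007/0.9993 = 7/9993.
Combined Bayes factor of the evidence already in hand = 2.1 × 1.6 × 40 = 134.4.
Odds after that evidence = (7/9993) × 134.4 = 1568/16655.
Target odds = 0.95/0.05 = 19.
Need 2.2ⁿ ≥ 19 ÷ (1568/16655) = 316445/1568.
2.2⁶ = 1771561/15625 falls short of 316445/1568 but 2.2⁷ = 19487171/78125 reaches it, so n = 7.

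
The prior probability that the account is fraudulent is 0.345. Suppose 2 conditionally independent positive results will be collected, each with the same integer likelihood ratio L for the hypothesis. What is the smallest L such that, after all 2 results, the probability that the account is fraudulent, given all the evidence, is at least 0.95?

Prior odds = 0.345/0.655 = 69/131.
Target odds = 0.95/0.05 = 19.
Need L² ≥ 19 ÷ (69/131) = 2489/69.
6² = 36 < 2489/69 ≤ 49 = 7², so L = 7.

7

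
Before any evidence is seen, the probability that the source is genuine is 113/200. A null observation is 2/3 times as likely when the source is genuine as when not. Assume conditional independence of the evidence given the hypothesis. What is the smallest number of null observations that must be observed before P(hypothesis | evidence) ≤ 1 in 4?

4

Prior odds = 0.565/0.435 = 113/87.
Likelihood ratio per null observation = 2/3.
Target posterior odds = 0.25/0.75 = 1/3.
Need (113/87) × (2/3)ⁿ ≤ 1/3, i.e. (2/3)ⁿ ≤ 29/113.
(2/3)³ = 8/27 is still above 29/113 but (2/3)⁴ = 16/81 is at or below it, so n = 4.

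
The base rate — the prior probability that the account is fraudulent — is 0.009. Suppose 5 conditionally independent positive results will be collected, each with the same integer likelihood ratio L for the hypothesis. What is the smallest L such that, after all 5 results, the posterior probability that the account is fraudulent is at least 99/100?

7

Prior odds = 0.009/0.991 = 9/991.
Target odds = 0.99/0.01 = 99.
Need L⁵ ≥ 99 ÷ (9/991) = 10901.
6⁵ = 7776 < 10901 ≤ 16807 = 7⁵, so L = 7.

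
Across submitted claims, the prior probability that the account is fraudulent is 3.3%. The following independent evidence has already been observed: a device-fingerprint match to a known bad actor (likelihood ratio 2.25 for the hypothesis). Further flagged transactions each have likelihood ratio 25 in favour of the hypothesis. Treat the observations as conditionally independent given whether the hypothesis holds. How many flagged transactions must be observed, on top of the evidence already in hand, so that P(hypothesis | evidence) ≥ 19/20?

Prior odds = 0.033/0.967 = 33/967.
Bayes factor of the evidence already in hand = 2.25.
Odds after that evidence = (33/967) × 2.25 = 297/3868.
Target odds = 0.95/0.05 = 19.
Need 25ⁿ ≥ 19 ÷ (297/3868) = 73492/297.
25¹ = 25 falls short of 73492/297 but 25² = 625 reaches it, so n = 2.

2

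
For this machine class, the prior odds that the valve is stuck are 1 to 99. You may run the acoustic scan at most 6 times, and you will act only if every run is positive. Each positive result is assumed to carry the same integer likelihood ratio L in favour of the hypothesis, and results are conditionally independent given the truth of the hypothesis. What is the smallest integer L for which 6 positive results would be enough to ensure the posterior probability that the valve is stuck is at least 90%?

Prior odds = 1/99.
Target odds = 0.9/0.1 = 9.
Need L⁶ ≥ 9 ÷ (1/99) = 891.
3⁶ = 729 < 891 ≤ 4096 = 4⁶, so L = 4.

4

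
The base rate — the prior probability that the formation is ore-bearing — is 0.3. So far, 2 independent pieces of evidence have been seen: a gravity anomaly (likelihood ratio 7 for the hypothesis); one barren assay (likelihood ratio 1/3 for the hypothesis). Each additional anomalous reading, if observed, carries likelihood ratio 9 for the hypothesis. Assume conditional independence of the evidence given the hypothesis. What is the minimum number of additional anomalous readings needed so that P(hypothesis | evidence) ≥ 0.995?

Prior odds = 0.3/0.7 = 3/7.
Combined Bayes factor of the evidence already in hand = 7 × (1/3) = 7/3.
Odds after that evidence = (3/7) × 7/3 = 1.
Target odds = 0.995/0.005 = 199.
Need 9ⁿ ≥ 199 ÷ 1 = 199.
9² = 81 falls short of 199 but 9³ = 729 reaches it, so n = 3.

3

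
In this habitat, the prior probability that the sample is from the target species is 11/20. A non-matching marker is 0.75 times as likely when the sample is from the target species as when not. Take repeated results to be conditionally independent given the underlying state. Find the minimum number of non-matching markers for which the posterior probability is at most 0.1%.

25

Prior odds = 0.55/0.45 = 11/9.
Likelihood ratio per non-matching marker = 0.75.
Target posterior odds = 0.001/0.999 = 1/999.
Require 0.75ⁿ ≤ 1/999 ÷ (11/9) = 1/1221.
0.75²⁴ ≈0.00100339 is still above 1/1221 but 0.75²⁵ ≈0.000752543 is at or below it, so n = 25.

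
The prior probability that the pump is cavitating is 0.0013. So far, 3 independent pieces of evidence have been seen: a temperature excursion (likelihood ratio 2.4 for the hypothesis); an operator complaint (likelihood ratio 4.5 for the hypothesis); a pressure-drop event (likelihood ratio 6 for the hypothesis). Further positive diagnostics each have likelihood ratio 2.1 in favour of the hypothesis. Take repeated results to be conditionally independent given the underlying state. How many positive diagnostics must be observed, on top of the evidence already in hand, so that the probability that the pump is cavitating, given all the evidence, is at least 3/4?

Prior odds = 0.0013/0.9987 = 13/9987.
Combined Bayes factor of the evidence already in hand = 2.4 × 4.5 × 6 = 64.8.
Odds after that evidence = (13/9987) × 64.8 = 1404/16645.
Target odds = 0.75/0.25 = 3.
Need 2.1ⁿ ≥ 3 ÷ (1404/16645) = 16645/468.
2.1⁴ = 19.4481 falls short of 16645/468 but 2.1⁵ = 4084101/100000 reaches it, so n = 5.

5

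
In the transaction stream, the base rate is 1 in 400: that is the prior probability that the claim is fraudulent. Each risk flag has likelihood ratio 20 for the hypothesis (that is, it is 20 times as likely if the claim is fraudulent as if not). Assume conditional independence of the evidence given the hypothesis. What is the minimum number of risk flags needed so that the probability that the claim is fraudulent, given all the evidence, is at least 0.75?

3

Prior odds: 0.0025 ÷ 0.9975 = 1/399.
Likelihood ratio per risk flag = 20.
Target odds: 0.75 ÷ 0.25 = 3.
Require 20ⁿ ≥ 3 ÷ (1/399) = 1197.
20² = 400 falls short of 1197 but 20³ = 8000 reaches it, so n = 3.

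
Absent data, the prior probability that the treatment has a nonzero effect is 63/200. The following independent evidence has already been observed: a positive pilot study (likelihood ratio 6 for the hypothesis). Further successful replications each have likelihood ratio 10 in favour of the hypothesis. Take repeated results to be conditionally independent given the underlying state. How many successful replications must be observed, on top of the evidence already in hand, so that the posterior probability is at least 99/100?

Prior odds = 0.315/0.685 = 63/137.
Bayes factor of the evidence already in hand = 6.
Odds after that evidence = (63/137) × 6 = 378/137.
Target odds = 0.99/0.01 = 99.
Need 10ⁿ ≥ 99 ÷ (378/137) = 1507/42.
10¹ = 10 falls short of 1507/42 but 10² = 100 reaches it, so n = 2.

2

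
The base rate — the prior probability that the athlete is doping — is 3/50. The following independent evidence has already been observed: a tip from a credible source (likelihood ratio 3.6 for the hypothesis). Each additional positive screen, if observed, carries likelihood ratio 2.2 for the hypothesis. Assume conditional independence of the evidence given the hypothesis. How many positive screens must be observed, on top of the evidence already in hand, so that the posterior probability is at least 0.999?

11

Prior odds = 0.06/0.94 = 3/47.
Bayes factor of the evidence already in hand = 3.6.
Odds after that evidence = (3/47) × 3.6 = 54/235.
Target odds = 0.999/0.001 = 999.
Need 2.2ⁿ ≥ 999 ÷ (54/235) = 4347.5.
2.2¹⁰ ≈2655.99 falls short of 4347.5 but 2.2¹¹ ≈5843.18 reaches it, so n = 11.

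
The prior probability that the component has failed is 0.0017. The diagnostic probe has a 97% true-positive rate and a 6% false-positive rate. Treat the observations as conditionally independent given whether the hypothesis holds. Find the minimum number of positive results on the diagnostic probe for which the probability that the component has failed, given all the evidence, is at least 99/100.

4

Prior odds = 0.0017/0.9983 = 17/9983.
Likelihood ratio of a positive result = 0.97/0.06 = 97/6.
Target posterior odds = 0.99/0.01 = 99.
Need (17/9983) × (97/6)ⁿ ≥ 99, i.e. (97/6)ⁿ ≥ 988317/17.
(97/6)³ = 912673/216 falls short of 988317/17 but (97/6)⁴ = 88529281/1296 reaches it, so n = 4.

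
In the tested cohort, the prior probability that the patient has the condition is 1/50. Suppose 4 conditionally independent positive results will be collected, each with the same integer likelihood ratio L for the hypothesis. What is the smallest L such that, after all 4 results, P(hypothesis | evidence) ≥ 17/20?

5

Prior odds = 0.02/0.98 = 1/49.
Target odds = 0.85/0.15 = 17/3.
Need L⁴ ≥ 17/3 ÷ (1/49) = 833/3.
4⁴ = 256 < 833/3 ≤ 625 = 5⁴, so L = 5.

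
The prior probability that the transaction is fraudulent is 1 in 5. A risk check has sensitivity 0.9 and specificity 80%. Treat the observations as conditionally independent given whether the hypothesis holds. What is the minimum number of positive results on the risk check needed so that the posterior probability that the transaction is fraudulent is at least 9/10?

Prior odds: 0.2 ÷ 0.8 = 0.25.
False-positive rate = 1 − 0.8 = 0.2; likelihood ratio of a positive = 0.9/0.2 = 4.5.
Target odds: 0.9 ÷ 0.1 = 9.
Require 4.5ⁿ ≥ 9 ÷ 0.25 = 36.
4.5² = 20.25 falls short of 36 but 4.5³ = 91.125 reaches it, so n = 3.

3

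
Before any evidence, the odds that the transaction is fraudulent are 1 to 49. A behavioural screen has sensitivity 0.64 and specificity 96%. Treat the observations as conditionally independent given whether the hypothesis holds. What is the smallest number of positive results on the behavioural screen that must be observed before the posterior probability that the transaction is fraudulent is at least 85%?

3

Prior odds = 1/49.
False-positive rate = 1 − 0.96 = 0.04; likelihood ratio of a positive = 0.64/0.04 = 16.
Target posterior odds = 0.85/0.15 = 17/3.
Need (1/49) × 16ⁿ ≥ 17/3, i.e. 16ⁿ ≥ 833/3.
16² = 256 falls short of 833/3 but 16³ = 4096 reaches it, so n = 3.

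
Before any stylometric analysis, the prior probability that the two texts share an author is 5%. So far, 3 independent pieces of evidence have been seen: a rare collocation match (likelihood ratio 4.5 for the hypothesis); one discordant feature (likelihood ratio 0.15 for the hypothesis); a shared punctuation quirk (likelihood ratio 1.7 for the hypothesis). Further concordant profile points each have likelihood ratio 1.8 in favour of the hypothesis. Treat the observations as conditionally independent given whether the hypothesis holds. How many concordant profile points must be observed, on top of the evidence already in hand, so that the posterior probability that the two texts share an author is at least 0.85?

Prior odds = 0.05/0.95 = 1/19.
Combined Bayes factor of the evidence already in hand = 4.5 × 0.15 × 1.7 = 1.1475.
Odds after that evidence = (1/19) × 1.1475 = 459/7600.
Target odds = 0.85/0.15 = 17/3.
Need 1.8ⁿ ≥ 17/3 ÷ (459/7600) = 7600/81.
1.8⁷ = 4782969/78125 falls short of 7600/81 but 1.8⁸ = 43046721/390625 reaches it, so n = 8.

8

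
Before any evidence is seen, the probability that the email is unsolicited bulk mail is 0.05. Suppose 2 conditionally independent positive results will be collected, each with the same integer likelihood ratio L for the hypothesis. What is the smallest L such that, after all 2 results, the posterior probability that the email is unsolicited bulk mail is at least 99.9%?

138

Prior odds = 0.05/0.95 = 1/19.
Target odds = 0.999/0.001 = 999.
Need L² ≥ 999 ÷ (1/19) = 18981.
137² = 18769 < 18981 ≤ 19044 = 138², so L = 138.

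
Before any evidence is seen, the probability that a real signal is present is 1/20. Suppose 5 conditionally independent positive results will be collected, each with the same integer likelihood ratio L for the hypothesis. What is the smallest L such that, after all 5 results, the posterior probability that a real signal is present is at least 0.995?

6

Prior odds = 0.05/0.95 = 1/19.
Target odds = 0.995/0.005 = 199.
Need L⁵ ≥ 199 ÷ (1/19) = 3781.
5⁵ = 3125 < 3781 ≤ 7776 = 6⁵, so L = 6.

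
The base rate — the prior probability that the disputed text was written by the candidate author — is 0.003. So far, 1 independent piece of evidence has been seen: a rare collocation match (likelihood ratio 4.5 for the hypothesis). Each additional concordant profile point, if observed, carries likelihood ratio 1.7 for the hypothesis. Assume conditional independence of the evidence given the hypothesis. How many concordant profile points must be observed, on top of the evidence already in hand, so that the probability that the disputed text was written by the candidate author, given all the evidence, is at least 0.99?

Prior odds = 0.003/0.997 = 3/997.
Bayes factor of the evidence already in hand = 4.5.
Odds after that evidence = (3/997) × 4.5 = 27/1994.
Target odds = 0.99/0.01 = 99.
Need 1.7ⁿ ≥ 99 ÷ (27/1994) = 21934/3.
1.7¹⁶ ≈4866.12 falls short of 21934/3 but 1.7¹⁷ ≈8272.4 reaches it, so n = 17.

17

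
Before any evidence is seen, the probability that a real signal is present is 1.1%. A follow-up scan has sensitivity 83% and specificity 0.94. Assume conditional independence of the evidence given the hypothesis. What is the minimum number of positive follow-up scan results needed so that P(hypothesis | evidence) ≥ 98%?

Prior odds = 0.011/0.989 = 11/989.
False-positive rate = 1 − 0.94 = 0.06; likelihood ratio of a positive = 0.83/0.06 = 83/6.
Target posterior odds = 0.98/0.02 = 49.
Need (11/989) × (83/6)ⁿ ≥ 49, i.e. (83/6)ⁿ ≥ 48461/11.
(83/6)³ = 571787/216 falls short of 48461/11 but (83/6)⁴ = 47458321/1296 reaches it, so n = 4.

4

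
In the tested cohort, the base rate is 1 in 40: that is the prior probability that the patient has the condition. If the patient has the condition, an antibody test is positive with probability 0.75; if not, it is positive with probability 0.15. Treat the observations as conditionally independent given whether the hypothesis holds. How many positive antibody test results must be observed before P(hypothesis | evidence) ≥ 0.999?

Prior odds: 0.025 ÷ 0.975 = 1/39.
Likelihood ratio of a positive = 0.75/0.15 = 5.
Target odds: 0.999 ÷ 0.001 = 999.
Need (1/39) × 5ⁿ ≥ 999, i.e. 5ⁿ ≥ 38961.
5⁶ = 15625 falls short of 38961 but 5⁷ = 78125 reaches it, so n = 7.

7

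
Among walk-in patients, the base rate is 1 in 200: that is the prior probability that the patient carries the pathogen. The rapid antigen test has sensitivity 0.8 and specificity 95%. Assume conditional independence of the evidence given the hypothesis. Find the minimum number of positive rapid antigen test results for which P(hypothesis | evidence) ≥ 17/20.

Prior odds = 0.005/0.995 = 1/199.
False-positive rate = 1 − 0.95 = 0.05; likelihood ratio of a positive = 0.8/0.05 = 16.
Target posterior odds = 0.85/0.15 = 17/3.
Require 16ⁿ ≥ 17/3 ÷ (1/199) = 3383/3.
16² = 256 falls short of 3383/3 but 16³ = 4096 reaches it, so n = 3.

3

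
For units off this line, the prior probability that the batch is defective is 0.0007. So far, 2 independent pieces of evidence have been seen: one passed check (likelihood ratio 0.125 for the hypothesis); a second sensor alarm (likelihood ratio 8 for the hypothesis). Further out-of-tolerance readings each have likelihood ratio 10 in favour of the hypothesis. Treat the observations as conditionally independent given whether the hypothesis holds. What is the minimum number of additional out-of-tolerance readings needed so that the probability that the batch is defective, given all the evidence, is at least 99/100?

Prior odds = 0.0007/0.9993 = 7/9993.
Combined Bayes factor of the evidence already in hand = 0.125 × 8 = 1.
Odds after that evidence = (7/9993) × 1 = 7/9993.
Target odds = 0.99/0.01 = 99.
Need 10ⁿ ≥ 99 ÷ (7/9993) = 989307/7.
10⁵ = 100000 falls short of 989307/7 but 10⁶ = 1000000 reaches it, so n = 6.

6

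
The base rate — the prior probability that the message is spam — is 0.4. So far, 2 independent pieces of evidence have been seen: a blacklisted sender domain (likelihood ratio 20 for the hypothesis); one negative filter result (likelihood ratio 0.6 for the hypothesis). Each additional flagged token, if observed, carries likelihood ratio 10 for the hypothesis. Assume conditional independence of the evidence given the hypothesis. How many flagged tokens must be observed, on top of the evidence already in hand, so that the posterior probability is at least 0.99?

2

Prior odds = 0.4/0.6 = 2/3.
Combined Bayes factor of the evidence already in hand = 20 × 0.6 = 12.
Odds after that evidence = (2/3) × 12 = 8.
Target odds = 0.99/0.01 = 99.
Need 10ⁿ ≥ 99 ÷ 8 = 12.375.
10¹ = 10 falls short of 12.375 but 10² = 100 reaches it, so n = 2.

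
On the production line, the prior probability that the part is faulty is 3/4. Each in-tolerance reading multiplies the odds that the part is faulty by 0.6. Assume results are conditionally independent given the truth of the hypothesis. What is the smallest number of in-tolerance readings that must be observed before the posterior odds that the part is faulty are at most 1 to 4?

Prior odds: 0.75 ÷ 0.25 = 3.
Likelihood ratio per in-tolerance reading = 0.6.
Target odds = 0.25.
Require 0.6ⁿ ≤ 0.25 ÷ 3 = 1/12.
0.6⁴ = 0.1296 is still above 1/12 but 0.6⁵ = 0.07776 is at or below it, so n = 5.

5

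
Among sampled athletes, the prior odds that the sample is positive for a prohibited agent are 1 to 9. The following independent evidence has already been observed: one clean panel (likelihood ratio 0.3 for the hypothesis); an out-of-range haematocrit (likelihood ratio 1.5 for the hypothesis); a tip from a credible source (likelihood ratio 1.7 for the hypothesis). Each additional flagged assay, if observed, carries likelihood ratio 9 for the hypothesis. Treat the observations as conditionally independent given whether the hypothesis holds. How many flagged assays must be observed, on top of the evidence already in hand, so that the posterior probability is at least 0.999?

5

Prior odds = 1/9.
Combined Bayes factor of the evidence already in hand = 0.3 × 1.5 × 1.7 = 0.765.
Odds after that evidence = (1/9) × 0.765 = 0.085.
Target odds = 0.999/0.001 = 999.
Need 9ⁿ ≥ 999 ÷ 0.085 = 199800/17.
9⁴ = 6561 falls short of 199800/17 but 9⁵ = 59049 reaches it, so n = 5.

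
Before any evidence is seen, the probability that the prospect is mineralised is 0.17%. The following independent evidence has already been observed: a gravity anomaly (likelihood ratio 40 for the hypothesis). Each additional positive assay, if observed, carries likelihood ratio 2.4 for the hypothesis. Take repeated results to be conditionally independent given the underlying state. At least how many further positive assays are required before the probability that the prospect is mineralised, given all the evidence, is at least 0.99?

Prior odds = 0.0017/0.9983 = 17/9983.
Bayes factor of the evidence already in hand = 40.
Odds after that evidence = (17/9983) × 40 = 680/9983.
Target odds = 0.99/0.01 = 99.
Need 2.4ⁿ ≥ 99 ÷ (680/9983) = 988317/680.
2.4⁸ = 429981696/390625 falls short of 988317/680 but 2.4⁹ ≈2641.81 reaches it, so n = 9.

9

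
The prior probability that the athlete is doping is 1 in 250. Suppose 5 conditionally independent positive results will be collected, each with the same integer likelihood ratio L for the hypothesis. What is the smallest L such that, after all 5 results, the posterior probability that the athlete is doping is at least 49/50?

Prior odds = 0.004/0.996 = 1/249.
Target odds = 0.98/0.02 = 49.
Need L⁵ ≥ 49 ÷ (1/249) = 12201.
6⁵ = 7776 < 12201 ≤ 16807 = 7⁵, so L = 7.

7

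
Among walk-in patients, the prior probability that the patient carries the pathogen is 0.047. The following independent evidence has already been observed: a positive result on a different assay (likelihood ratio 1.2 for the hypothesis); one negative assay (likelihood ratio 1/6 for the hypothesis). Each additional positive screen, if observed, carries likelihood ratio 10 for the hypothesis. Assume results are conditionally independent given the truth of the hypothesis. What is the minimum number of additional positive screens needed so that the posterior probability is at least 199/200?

5

Prior odds = 0.047/0.953 = 47/953.
Combined Bayes factor of the evidence already in hand = 1.2 × (1/6) = 0.2.
Odds after that evidence = (47/953) × 0.2 = 47/4765.
Target odds = 0.995/0.005 = 199.
Need 10ⁿ ≥ 199 ÷ (47/4765) = 948235/47.
10⁴ = 10000 falls short of 948235/47 but 10⁵ = 100000 reaches it, so n = 5.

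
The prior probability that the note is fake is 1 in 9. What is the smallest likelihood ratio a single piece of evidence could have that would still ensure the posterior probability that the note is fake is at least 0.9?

Prior odds = (1/9)/(8/9) = 0.125.
Target odds = 0.9/0.1 = 9.
Required Bayes factor = 9 ÷ 0.125 = 72.

72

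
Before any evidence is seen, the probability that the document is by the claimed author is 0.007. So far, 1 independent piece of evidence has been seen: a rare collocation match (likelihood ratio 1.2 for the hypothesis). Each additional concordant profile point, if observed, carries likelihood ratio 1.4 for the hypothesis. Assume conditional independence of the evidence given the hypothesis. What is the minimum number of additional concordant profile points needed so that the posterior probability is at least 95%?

23

Prior odds = 0.007/0.993 = 7/993.
Bayes factor of the evidence already in hand = 1.2.
Odds after that evidence = (7/993) × 1.2 = 14/1655.
Target odds = 0.95/0.05 = 19.
Need 1.4ⁿ ≥ 19 ÷ (14/1655) = 31445/14.
1.4²² ≈1639.9 falls short of 31445/14 but 1.4²³ ≈2295.86 reaches it, so n = 23.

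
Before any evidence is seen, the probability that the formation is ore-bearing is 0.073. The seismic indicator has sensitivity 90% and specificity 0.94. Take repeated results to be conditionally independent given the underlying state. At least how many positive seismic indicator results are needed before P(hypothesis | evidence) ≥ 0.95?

Prior odds: 0.073 ÷ 0.927 = 73/927.
False-positive rate = 1 − 0.94 = 0.06; likelihood ratio of a positive = 0.9/0.06 = 15.
Target posterior odds = 0.95/0.05 = 19.
Require 15ⁿ ≥ 19 ÷ (73/927) = 17613/73.
15² = 225 falls short of 17613/73 but 15³ = 3375 reaches it, so n = 3.

3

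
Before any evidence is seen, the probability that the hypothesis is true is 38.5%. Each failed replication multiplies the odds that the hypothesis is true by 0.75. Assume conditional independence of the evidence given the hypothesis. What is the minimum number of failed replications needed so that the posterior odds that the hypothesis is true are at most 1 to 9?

Prior odds: 0.385 ÷ 0.615 = 77/123.
Likelihood ratio per failed replication = 0.75.
Target odds = 1/9.
Require 0.75ⁿ ≤ 1/9 ÷ (77/123) = 41/231.
0.75⁶ = 729/4096 is still above 41/231 but 0.75⁷ = 2187/16384 is at or below it, so n = 7.

7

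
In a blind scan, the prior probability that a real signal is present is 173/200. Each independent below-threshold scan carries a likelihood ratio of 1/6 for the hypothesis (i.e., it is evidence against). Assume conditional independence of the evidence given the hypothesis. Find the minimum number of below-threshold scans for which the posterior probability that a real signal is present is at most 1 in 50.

4

Prior odds: 0.865 ÷ 0.135 = 173/27.
Likelihood ratio per below-threshold scan = 1/6.
Target odds: 0.02 ÷ 0.98 = 1/49.
Require (1/6)ⁿ ≤ 1/49 ÷ (173/27) = 27/8477.
(1/6)³ = 1/216 is still above 27/8477 but (1/6)⁴ = 1/1296 is at or below it, so n = 4.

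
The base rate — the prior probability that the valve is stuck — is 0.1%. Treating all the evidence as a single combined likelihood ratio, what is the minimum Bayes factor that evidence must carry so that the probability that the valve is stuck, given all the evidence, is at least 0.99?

Prior odds = 0.001/0.999 = 1/999.
Target odds = 0.99/0.01 = 99.
Required Bayes factor = 99 ÷ (1/999) = 98901.

98901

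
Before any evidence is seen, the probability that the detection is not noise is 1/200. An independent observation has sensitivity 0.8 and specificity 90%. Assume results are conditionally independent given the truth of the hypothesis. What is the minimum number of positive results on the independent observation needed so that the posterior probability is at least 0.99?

5

Prior odds: 0.005 ÷ 0.995 = 1/199.
False-positive rate = 1 − 0.9 = 0.1; likelihood ratio of a positive = 0.8/0.1 = 8.
Target posterior odds = 0.99/0.01 = 99.
Require 8ⁿ ≥ 99 ÷ (1/199) = 19701.
8⁴ = 4096 falls short of 19701 but 8⁵ = 32768 reaches it, so n = 5.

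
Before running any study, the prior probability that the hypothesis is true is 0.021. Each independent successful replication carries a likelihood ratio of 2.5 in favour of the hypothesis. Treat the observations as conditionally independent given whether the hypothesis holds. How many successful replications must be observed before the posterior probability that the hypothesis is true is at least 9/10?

Prior odds = 0.021/0.979 = 21/979.
Likelihood ratio per successful replication = 2.5.
Target odds: 0.9 ÷ 0.1 = 9.
Require 2.5ⁿ ≥ 9 ÷ (21/979) = 2937/7.
2.5⁶ = 244.140625 falls short of 2937/7 but 2.5⁷ = 610.3515625 reaches it, so n = 7.

7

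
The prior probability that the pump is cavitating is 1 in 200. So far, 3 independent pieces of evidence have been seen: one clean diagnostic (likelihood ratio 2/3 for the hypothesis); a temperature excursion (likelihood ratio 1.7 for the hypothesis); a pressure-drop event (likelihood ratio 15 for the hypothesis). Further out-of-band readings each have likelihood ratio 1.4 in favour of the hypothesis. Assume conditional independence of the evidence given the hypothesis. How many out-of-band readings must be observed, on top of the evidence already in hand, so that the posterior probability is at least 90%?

Prior odds = 0.005/0.995 = 1/199.
Combined Bayes factor of the evidence already in hand = (2/3) × 1.7 × 15 = 17.
Odds after that evidence = (1/199) × 17 = 17/199.
Target odds = 0.9/0.1 = 9.
Need 1.4ⁿ ≥ 9 ÷ (17/199) = 1791/17.
1.4¹³ ≈79.3715 falls short of 1791/17 but 1.4¹⁴ ≈111.12 reaches it, so n = 14.

14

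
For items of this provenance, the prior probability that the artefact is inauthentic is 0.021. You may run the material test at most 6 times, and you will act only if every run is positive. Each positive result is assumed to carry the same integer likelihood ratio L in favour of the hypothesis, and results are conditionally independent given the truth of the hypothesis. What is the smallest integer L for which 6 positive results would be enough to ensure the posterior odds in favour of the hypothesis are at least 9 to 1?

3

Prior odds = 0.021/0.979 = 21/979.
Target odds = 9.
Need L⁶ ≥ 9 ÷ (21/979) = 2937/7.
2⁶ = 64 < 2937/7 ≤ 729 = 3⁶, so L = 3.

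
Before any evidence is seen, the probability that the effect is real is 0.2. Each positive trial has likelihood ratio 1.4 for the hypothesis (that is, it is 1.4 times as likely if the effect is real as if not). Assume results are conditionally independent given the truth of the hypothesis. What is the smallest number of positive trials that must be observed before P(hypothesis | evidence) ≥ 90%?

11

Prior odds = 0.2/0.8 = 0.25.
Likelihood ratio per positive trial = 1.4.
Target posterior odds = 0.9/0.1 = 9.
Need 0.25 × 1.4ⁿ ≥ 9, i.e. 1.4ⁿ ≥ 36.
1.4¹⁰ = 282475249/9765625 falls short of 36 but 1.4¹¹ ≈40.4957 reaches it, so n = 11.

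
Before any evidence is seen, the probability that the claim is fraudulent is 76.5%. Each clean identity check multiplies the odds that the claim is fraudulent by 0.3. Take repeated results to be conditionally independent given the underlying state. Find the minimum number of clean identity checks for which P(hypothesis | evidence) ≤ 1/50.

5

Prior odds: 0.765 ÷ 0.235 = 153/47.
Likelihood ratio per clean identity check = 0.3.
Target posterior odds = 0.02/0.98 = 1/49.
Require 0.3ⁿ ≤ 1/49 ÷ (153/47) = 47/7497.
0.3⁴ = 0.0081 is still above 47/7497 but 0.3⁵ = 243/100000 is at or below it, so n = 5.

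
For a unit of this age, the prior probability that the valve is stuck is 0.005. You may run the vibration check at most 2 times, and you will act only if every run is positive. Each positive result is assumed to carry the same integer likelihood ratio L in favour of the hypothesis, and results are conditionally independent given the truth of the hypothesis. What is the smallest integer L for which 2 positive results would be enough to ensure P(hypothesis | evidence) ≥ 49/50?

Prior odds = 0.005/0.995 = 1/199.
Target odds = 0.98/0.02 = 49.
Need L² ≥ 49 ÷ (1/199) = 9751.
98² = 9604 < 9751 ≤ 9801 = 99², so L = 99.

99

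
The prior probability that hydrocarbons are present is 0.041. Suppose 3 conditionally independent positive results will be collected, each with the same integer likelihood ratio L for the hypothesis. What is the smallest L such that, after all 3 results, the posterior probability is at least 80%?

Prior odds = 0.041/0.959 = 41/959.
Target odds = 0.8/0.2 = 4.
Need L³ ≥ 4 ÷ (41/959) = 3836/41.
4³ = 64 < 3836/41 ≤ 125 = 5³, so L = 5.

5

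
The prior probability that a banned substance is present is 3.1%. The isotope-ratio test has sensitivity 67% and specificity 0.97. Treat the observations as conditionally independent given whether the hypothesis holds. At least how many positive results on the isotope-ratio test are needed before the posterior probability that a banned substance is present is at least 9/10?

Prior odds = 0.031/0.969 = 31/969.
False-positive rate = 1 − 0.97 = 0.03; likelihood ratio of a positive = 0.67/0.03 = 67/3.
Target odds: 0.9 ÷ 0.1 = 9.
Need (31/969) × (67/3)ⁿ ≥ 9, i.e. (67/3)ⁿ ≥ 8721/31.
(67/3)¹ = 67/3 falls short of 8721/31 but (67/3)² = 4489/9 reaches it, so n = 2.

2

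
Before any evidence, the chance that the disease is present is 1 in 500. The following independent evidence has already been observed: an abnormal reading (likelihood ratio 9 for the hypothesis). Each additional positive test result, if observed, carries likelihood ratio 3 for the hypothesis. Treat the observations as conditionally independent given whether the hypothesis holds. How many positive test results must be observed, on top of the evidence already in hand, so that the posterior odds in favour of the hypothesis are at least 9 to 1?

6

Prior odds = 0.002/0.998 = 1/499.
Bayes factor of the evidence already in hand = 9.
Odds after that evidence = (1/499) × 9 = 9/499.
Target odds = 9.
Need 3ⁿ ≥ 9 ÷ (9/499) = 499.
3⁵ = 243 falls short of 499 but 3⁶ = 729 reaches it, so n = 6.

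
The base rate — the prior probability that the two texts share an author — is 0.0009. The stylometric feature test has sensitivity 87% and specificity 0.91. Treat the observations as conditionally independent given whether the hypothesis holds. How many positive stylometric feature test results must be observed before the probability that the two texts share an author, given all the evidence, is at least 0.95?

Prior odds = 0.0009/0.9991 = 9/9991.
False-positive rate = 1 − 0.91 = 0.09; likelihood ratio of a positive = 0.87/0.09 = 29/3.
Target posterior odds = 0.95/0.05 = 19.
Need (9/9991) × (29/3)ⁿ ≥ 19, i.e. (29/3)ⁿ ≥ 189829/9.
(29/3)⁴ = 707281/81 falls short of 189829/9 but (29/3)⁵ = 20511149/243 reaches it, so n = 5.

5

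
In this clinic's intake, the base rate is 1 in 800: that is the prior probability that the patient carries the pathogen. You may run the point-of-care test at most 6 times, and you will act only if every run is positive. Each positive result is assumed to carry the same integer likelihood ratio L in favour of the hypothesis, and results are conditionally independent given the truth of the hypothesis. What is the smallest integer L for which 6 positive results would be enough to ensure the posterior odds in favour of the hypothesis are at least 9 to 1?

Prior odds = 0.00125/0.99875 = 1/799.
Target odds = 9.
Need L⁶ ≥ 9 ÷ (1/799) = 7191.
4⁶ = 4096 < 7191 ≤ 15625 = 5⁶, so L = 5.

5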